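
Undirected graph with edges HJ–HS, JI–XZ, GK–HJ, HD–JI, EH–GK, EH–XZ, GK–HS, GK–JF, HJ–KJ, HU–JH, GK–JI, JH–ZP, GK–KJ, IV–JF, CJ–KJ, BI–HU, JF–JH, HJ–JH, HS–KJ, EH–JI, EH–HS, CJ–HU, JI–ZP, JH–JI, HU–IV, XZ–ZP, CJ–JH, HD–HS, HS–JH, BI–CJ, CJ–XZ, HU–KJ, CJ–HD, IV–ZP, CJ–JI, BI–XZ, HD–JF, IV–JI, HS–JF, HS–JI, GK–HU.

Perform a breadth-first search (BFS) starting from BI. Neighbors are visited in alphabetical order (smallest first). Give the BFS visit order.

BI, CJ, HU, XZ, HD, JH, JI, KJ, GK, IV, EH, ZP, HS, JF, HJ

Visit BI; enqueue CJ, HU, XZ → queue [CJ, HU, XZ]
Visit CJ; enqueue HD, JH, JI, KJ → queue [HU, XZ, HD, JH, JI, KJ]
Visit HU; enqueue GK, IV → queue [XZ, HD, JH, JI, KJ, GK, IV]
Visit XZ; enqueue EH, ZP → queue [HD, JH, JI, KJ, GK, IV, EH, ZP]
Visit HD; enqueue HS, JF → queue [JH, JI, KJ, GK, IV, EH, ZP, HS, JF]
Visit JH; enqueue HJ → queue [JI, KJ, GK, IV, EH, ZP, HS, JF, HJ]
Visit JI → queue [KJ, GK, IV, EH, ZP, HS, JF, HJ]
Visit KJ → queue [GK, IV, EH, ZP, HS, JF, HJ]
Visit GK → queue [IV, EH, ZP, HS, JF, HJ]
Visit IV → queue [EH, ZP, HS, JF, HJ]
Visit EH → queue [ZP, HS, JF, HJ]
Visit ZP → queue [HS, JF, HJ]
Visit HS → queue [JF, HJ]
Visit JF → queue [HJ]
Visit HJ → queue []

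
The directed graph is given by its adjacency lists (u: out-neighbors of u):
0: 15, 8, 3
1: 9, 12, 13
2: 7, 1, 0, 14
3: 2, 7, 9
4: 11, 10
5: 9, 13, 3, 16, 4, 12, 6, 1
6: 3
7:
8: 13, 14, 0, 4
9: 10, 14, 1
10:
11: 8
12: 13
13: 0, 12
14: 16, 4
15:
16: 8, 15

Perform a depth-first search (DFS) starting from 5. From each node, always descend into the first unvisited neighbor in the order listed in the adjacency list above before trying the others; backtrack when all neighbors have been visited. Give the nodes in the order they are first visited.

Visit 5
5 → 9
9 → 10
9 → 14
14 → 16
16 → 8
8 → 13
13 → 0
0 → 15
0 → 3
3 → 2
2 → 7
2 → 1
1 → 12
8 → 4
4 → 11
5 → 6

5 -> 9 -> 10 -> 14 -> 16 -> 8 -> 13 -> 0 -> 15 -> 3 -> 2 -> 7 -> 1 -> 12 -> 4 -> 11 -> 6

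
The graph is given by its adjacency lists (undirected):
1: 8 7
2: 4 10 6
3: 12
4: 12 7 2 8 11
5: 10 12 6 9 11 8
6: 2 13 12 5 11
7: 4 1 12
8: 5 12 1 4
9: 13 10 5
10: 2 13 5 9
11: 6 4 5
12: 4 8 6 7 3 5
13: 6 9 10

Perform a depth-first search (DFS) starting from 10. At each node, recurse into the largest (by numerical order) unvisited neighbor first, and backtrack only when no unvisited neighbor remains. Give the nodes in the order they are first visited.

10, 13, 9, 5, 12, 8, 4, 11, 6, 2, 7, 1, 3

Visit 10
10 → 13
13 → 9
9 → 5
5 → 12
12 → 8
8 → 4
4 → 11
11 → 6
6 → 2
4 → 7
7 → 1
12 → 3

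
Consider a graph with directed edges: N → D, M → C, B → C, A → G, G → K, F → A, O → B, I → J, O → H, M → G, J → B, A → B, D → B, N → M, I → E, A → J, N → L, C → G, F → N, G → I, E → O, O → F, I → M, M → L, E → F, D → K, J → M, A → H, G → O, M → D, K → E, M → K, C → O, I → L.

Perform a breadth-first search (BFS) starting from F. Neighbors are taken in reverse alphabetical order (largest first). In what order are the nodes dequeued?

F, N, A, M, L, D, J, H, G, B, K, C, O, I, E

Visit F; enqueue N, A → queue [N, A]
Visit N; enqueue M, L, D → queue [A, M, L, D]
Visit A; enqueue J, H, G, B → queue [M, L, D, J, H, G, B]
Visit M; enqueue K, C → queue [L, D, J, H, G, B, K, C]
Visit L → queue [D, J, H, G, B, K, C]
Visit D → queue [J, H, G, B, K, C]
Visit J → queue [H, G, B, K, C]
Visit H → queue [G, B, K, C]
Visit G; enqueue O, I → queue [B, K, C, O, I]
Visit B → queue [K, C, O, I]
Visit K; enqueue E → queue [C, O, I, E]
Visit C → queue [O, I, E]
Visit O → queue [I, E]
Visit I → queue [E]
Visit E → queue []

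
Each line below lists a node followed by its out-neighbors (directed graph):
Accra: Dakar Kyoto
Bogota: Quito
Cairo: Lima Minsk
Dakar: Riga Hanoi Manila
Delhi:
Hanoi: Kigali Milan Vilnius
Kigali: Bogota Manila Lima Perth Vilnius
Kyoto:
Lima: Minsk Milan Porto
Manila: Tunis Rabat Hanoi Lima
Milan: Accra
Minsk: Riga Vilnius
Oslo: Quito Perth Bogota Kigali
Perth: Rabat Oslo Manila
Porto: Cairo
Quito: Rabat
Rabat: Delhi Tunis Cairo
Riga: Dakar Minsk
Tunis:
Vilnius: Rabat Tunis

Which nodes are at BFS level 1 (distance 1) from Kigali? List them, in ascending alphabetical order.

Bogota, Lima, Manila, Perth, Vilnius

Level 0: Kigali
Level 1: Bogota, Lima, Manila, Perth, Vilnius
Level 2: Hanoi, Milan, Minsk, Oslo, Porto, Quito, Rabat, Tunis
Level 3: Accra, Cairo, Delhi, Riga
Level 4: Dakar, Kyoto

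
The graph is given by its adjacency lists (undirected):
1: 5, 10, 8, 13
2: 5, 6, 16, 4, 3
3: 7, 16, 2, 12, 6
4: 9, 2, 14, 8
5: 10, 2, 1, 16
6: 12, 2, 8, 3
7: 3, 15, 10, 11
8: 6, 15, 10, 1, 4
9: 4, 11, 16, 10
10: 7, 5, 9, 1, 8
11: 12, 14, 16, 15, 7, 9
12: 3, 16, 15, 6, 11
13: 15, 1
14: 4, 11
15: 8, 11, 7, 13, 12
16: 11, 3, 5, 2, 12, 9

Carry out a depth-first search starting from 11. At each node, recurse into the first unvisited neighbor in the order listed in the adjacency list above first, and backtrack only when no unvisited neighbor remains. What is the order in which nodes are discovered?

Visit 11
11 → 12
12 → 3
3 → 7
7 → 15
15 → 8
8 → 6
6 → 2
2 → 5
5 → 10
10 → 9
9 → 4
4 → 14
9 → 16
10 → 1
1 → 13

11, 12, 3, 7, 15, 8, 6, 2, 5, 10, 9, 4, 14, 16, 1, 13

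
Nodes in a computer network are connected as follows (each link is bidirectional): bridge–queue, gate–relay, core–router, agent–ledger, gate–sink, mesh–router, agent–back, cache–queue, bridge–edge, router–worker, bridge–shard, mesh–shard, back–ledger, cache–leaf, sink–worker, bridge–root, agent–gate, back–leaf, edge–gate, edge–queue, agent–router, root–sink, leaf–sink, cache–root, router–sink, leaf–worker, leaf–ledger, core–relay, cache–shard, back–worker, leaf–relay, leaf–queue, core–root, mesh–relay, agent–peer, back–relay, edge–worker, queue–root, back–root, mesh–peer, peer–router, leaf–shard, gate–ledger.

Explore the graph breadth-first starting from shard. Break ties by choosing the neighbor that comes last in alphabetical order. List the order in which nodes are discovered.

shard mesh leaf cache bridge router relay peer worker sink queue ledger back root edge core agent gate

Visit shard; enqueue mesh, leaf, cache, bridge → queue [mesh, leaf, cache, bridge]
Visit mesh; enqueue router, relay, peer → queue [leaf, cache, bridge, router, relay, peer]
Visit leaf; enqueue worker, sink, queue, ledger, back → queue [cache, bridge, router, relay, peer, worker, sink, queue, ledger, back]
Visit cache; enqueue root → queue [bridge, router, relay, peer, worker, sink, queue, ledger, back, root]
Visit bridge; enqueue edge → queue [router, relay, peer, worker, sink, queue, ledger, back, root, edge]
Visit router; enqueue core, agent → queue [relay, peer, worker, sink, queue, ledger, back, root, edge, core, agent]
Visit relay; enqueue gate → queue [peer, worker, sink, queue, ledger, back, root, edge, core, agent, gate]
Visit peer → queue [worker, sink, queue, ledger, back, root, edge, core, agent, gate]
Visit worker → queue [sink, queue, ledger, back, root, edge, core, agent, gate]
Visit sink → queue [queue, ledger, back, root, edge, core, agent, gate]
Visit queue → queue [ledger, back, root, edge, core, agent, gate]
Visit ledger → queue [back, root, edge, core, agent, gate]
Visit back → queue [root, edge, core, agent, gate]
Visit root → queue [edge, core, agent, gate]
Visit edge → queue [core, agent, gate]
Visit core → queue [agent, gate]
Visit agent → queue [gate]
Visit gate → queue []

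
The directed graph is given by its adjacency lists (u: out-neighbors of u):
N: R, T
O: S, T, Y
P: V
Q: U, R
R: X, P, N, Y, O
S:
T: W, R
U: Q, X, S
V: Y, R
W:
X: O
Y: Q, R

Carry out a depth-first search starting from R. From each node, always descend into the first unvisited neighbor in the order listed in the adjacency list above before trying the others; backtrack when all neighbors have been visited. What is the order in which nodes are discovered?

Visit R
R → X
X → O
O → S
O → T
T → W
O → Y
Y → Q
Q → U
R → P
P → V
R → N

R X O S T W Y Q U P V N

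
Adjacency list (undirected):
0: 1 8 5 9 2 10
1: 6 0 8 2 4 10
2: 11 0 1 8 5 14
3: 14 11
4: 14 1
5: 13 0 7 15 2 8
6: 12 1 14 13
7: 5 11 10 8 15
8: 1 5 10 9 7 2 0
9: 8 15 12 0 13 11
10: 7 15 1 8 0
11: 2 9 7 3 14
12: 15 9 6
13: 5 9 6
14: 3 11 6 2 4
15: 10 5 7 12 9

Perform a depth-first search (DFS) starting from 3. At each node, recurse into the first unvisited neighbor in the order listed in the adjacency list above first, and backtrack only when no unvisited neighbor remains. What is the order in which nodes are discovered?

3 14 11 2 0 1 6 12 15 10 7 5 13 9 8 4

Visit 3
3 → 14
14 → 11
11 → 2
2 → 0
0 → 1
1 → 6
6 → 12
12 → 15
15 → 10
10 → 7
7 → 5
5 → 13
13 → 9
9 → 8
1 → 4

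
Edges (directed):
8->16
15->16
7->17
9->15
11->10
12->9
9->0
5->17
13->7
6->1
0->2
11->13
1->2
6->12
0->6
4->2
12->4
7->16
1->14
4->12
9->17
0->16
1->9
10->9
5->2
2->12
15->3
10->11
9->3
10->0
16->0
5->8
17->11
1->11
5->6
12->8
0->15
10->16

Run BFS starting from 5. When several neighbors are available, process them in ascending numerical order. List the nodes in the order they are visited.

5 -> 2 -> 6 -> 8 -> 17 -> 12 -> 1 -> 16 -> 11 -> 4 -> 9 -> 14 -> 0 -> 10 -> 13 -> 3 -> 15 -> 7

Visit 5; enqueue 2, 6, 8, 17 → queue [2, 6, 8, 17]
Visit 2; enqueue 12 → queue [6, 8, 17, 12]
Visit 6; enqueue 1 → queue [8, 17, 12, 1]
Visit 8; enqueue 16 → queue [17, 12, 1, 16]
Visit 17; enqueue 11 → queue [12, 1, 16, 11]
Visit 12; enqueue 4, 9 → queue [1, 16, 11, 4, 9]
Visit 1; enqueue 14 → queue [16, 11, 4, 9, 14]
Visit 16; enqueue 0 → queue [11, 4, 9, 14, 0]
Visit 11; enqueue 10, 13 → queue [4, 9, 14, 0, 10, 13]
Visit 4 → queue [9, 14, 0, 10, 13]
Visit 9; enqueue 3, 15 → queue [14, 0, 10, 13, 3, 15]
Visit 14 → queue [0, 10, 13, 3, 15]
Visit 0 → queue [10, 13, 3, 15]
Visit 10 → queue [13, 3, 15]
Visit 13; enqueue 7 → queue [3, 15, 7]
Visit 3 → queue [15, 7]
Visit 15 → queue [7]
Visit 7 → queue []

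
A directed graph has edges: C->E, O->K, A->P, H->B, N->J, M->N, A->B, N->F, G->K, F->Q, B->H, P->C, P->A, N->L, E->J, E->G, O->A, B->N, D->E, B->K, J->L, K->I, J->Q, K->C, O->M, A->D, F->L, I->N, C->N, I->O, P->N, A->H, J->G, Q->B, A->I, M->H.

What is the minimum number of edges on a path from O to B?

Level 0: O
Level 1: A, K, M
Level 2: B, C, D, H, I, N, P
Level 3: E, F, J, L
Level 4: G, Q
B first appears at level 2.

2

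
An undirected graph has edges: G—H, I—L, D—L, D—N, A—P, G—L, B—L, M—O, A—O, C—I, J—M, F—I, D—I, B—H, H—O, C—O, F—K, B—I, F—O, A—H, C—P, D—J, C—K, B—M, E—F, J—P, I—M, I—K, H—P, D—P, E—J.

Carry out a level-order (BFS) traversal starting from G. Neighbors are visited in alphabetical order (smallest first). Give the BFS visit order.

Visit G; enqueue H, L → queue [H, L]
Visit H; enqueue A, B, O, P → queue [L, A, B, O, P]
Visit L; enqueue D, I → queue [A, B, O, P, D, I]
Visit A → queue [B, O, P, D, I]
Visit B; enqueue M → queue [O, P, D, I, M]
Visit O; enqueue C, F → queue [P, D, I, M, C, F]
Visit P; enqueue J → queue [D, I, M, C, F, J]
Visit D; enqueue N → queue [I, M, C, F, J, N]
Visit I; enqueue K → queue [M, C, F, J, N, K]
Visit M → queue [C, F, J, N, K]
Visit C → queue [F, J, N, K]
Visit F; enqueue E → queue [J, N, K, E]
Visit J → queue [N, K, E]
Visit N → queue [K, E]
Visit K → queue [E]
Visit E → queue []

G → H → L → A → B → O → P → D → I → M → C → F → J → N → K → E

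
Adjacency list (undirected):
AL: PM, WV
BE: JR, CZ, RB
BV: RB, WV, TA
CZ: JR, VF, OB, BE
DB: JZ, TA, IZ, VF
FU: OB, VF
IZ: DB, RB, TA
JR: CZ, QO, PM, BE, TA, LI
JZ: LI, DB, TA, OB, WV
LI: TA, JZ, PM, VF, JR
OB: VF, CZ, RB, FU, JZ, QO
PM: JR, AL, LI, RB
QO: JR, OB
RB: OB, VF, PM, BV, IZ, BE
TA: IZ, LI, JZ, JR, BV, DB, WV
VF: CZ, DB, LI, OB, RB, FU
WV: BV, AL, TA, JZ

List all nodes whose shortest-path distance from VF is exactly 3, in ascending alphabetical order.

AL, WV

Level 0: VF
Level 1: CZ, DB, FU, LI, OB, RB
Level 2: BE, BV, IZ, JR, JZ, PM, QO, TA
Level 3: AL, WV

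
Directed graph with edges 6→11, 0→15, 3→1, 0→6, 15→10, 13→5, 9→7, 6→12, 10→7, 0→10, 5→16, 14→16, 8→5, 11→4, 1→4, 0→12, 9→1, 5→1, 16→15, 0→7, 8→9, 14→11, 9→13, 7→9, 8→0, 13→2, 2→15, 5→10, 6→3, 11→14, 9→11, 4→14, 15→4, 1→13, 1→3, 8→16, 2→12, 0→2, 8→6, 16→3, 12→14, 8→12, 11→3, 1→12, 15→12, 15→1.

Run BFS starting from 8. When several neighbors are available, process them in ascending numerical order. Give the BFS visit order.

8, 0, 5, 6, 9, 12, 16, 2, 7, 10, 15, 1, 3, 11, 13, 14, 4

Visit 8; enqueue 0, 5, 6, 9, 12, 16 → queue [0, 5, 6, 9, 12, 16]
Visit 0; enqueue 2, 7, 10, 15 → queue [5, 6, 9, 12, 16, 2, 7, 10, 15]
Visit 5; enqueue 1 → queue [6, 9, 12, 16, 2, 7, 10, 15, 1]
Visit 6; enqueue 3, 11 → queue [9, 12, 16, 2, 7, 10, 15, 1, 3, 11]
Visit 9; enqueue 13 → queue [12, 16, 2, 7, 10, 15, 1, 3, 11, 13]
Visit 12; enqueue 14 → queue [16, 2, 7, 10, 15, 1, 3, 11, 13, 14]
Visit 16 → queue [2, 7, 10, 15, 1, 3, 11, 13, 14]
Visit 2 → queue [7, 10, 15, 1, 3, 11, 13, 14]
Visit 7 → queue [10, 15, 1, 3, 11, 13, 14]
Visit 10 → queue [15, 1, 3, 11, 13, 14]
Visit 15; enqueue 4 → queue [1, 3, 11, 13, 14, 4]
Visit 1 → queue [3, 11, 13, 14, 4]
Visit 3 → queue [11, 13, 14, 4]
Visit 11 → queue [13, 14, 4]
Visit 13 → queue [14, 4]
Visit 14 → queue [4]
Visit 4 → queue []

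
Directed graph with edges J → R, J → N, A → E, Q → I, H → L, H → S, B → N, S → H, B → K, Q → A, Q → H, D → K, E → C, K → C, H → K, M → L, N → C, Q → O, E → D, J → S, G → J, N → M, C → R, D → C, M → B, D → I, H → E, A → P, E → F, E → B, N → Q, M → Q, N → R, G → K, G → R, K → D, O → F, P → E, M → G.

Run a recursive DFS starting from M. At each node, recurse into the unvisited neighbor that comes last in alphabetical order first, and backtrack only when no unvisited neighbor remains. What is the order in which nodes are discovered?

M, Q, O, F, I, H, S, L, K, D, C, R, E, B, N, A, P, G, J

Visit M
M → Q
Q → O
O → F
Q → I
Q → H
H → S
H → L
H → K
K → D
D → C
C → R
H → E
E → B
B → N
Q → A
A → P
M → G
G → J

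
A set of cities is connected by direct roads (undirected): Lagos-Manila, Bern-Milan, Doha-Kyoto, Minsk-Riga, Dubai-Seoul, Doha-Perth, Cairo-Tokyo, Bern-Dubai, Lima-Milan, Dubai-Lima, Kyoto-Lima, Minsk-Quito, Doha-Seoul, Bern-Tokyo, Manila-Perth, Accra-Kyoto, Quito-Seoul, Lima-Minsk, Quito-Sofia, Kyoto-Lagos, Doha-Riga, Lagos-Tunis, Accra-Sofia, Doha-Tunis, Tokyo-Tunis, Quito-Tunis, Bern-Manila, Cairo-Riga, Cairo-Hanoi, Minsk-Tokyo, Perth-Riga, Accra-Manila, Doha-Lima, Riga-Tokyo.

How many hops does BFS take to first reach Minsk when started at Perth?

Level 0: Perth
Level 1: Doha, Manila, Riga
Level 2: Accra, Bern, Cairo, Kyoto, Lagos, Lima, Minsk, Seoul, Tokyo, Tunis
Level 3: Dubai, Hanoi, Milan, Quito, Sofia
Minsk first appears at level 2.

2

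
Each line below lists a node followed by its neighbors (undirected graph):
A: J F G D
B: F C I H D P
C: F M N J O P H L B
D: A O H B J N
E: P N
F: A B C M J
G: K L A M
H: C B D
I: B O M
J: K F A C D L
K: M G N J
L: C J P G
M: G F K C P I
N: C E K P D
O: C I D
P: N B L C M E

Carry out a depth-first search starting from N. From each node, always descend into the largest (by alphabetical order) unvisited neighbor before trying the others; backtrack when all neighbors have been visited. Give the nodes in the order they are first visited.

Visit N
N → P
P → M
M → K
K → J
J → L
L → G
G → A
A → F
F → C
C → O
O → I
I → B
B → H
H → D
P → E

N -> P -> M -> K -> J -> L -> G -> A -> F -> C -> O -> I -> B -> H -> D -> E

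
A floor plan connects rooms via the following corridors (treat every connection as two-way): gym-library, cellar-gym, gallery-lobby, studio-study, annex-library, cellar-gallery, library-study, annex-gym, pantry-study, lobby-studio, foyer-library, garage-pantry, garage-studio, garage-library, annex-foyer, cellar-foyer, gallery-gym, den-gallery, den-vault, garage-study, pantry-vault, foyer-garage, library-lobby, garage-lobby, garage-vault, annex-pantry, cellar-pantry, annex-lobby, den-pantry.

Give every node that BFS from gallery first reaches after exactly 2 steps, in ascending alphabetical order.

annex, foyer, garage, library, pantry, studio, vault

Level 0: gallery
Level 1: cellar, den, gym, lobby
Level 2: annex, foyer, garage, library, pantry, studio, vault
Level 3: study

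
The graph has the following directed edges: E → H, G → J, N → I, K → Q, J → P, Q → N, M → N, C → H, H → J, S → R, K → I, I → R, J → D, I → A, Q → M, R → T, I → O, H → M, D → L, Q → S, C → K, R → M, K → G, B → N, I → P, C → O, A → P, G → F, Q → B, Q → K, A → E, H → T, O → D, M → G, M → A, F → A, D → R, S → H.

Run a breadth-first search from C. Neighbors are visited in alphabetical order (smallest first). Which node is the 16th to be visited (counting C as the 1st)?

R

Visit C; enqueue H, K, O → queue [H, K, O]
Visit H; enqueue J, M, T → queue [K, O, J, M, T]
Visit K; enqueue G, I, Q → queue [O, J, M, T, G, I, Q]
Visit O; enqueue D → queue [J, M, T, G, I, Q, D]
Visit J; enqueue P → queue [M, T, G, I, Q, D, P]
Visit M; enqueue A, N → queue [T, G, I, Q, D, P, A, N]
Visit T → queue [G, I, Q, D, P, A, N]
Visit G; enqueue F → queue [I, Q, D, P, A, N, F]
Visit I; enqueue R → queue [Q, D, P, A, N, F, R]
Visit Q; enqueue B, S → queue [D, P, A, N, F, R, B, S]
Visit D; enqueue L → queue [P, A, N, F, R, B, S, L]
Visit P → queue [A, N, F, R, B, S, L]
Visit A; enqueue E → queue [N, F, R, B, S, L, E]
Visit N → queue [F, R, B, S, L, E]
Visit F → queue [R, B, S, L, E]
Visit R → queue [B, S, L, E]
Visit B → queue [S, L, E]
Visit S → queue [L, E]
Visit L → queue [E]
Visit E → queue []

Visit order: C, H, K, O, J, M, T, G, I, Q, D, P, A, N, F, R, B, S, L, E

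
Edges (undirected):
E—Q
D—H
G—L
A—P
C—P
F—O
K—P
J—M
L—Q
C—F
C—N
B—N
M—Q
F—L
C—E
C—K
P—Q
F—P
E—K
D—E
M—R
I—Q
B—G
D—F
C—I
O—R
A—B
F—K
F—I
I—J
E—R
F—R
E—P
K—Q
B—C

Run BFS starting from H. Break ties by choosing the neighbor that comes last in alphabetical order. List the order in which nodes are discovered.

H -> D -> F -> E -> R -> P -> O -> L -> K -> I -> C -> Q -> M -> A -> G -> J -> N -> B

Visit H; enqueue D → queue [D]
Visit D; enqueue F, E → queue [F, E]
Visit F; enqueue R, P, O, L, K, I, C → queue [E, R, P, O, L, K, I, C]
Visit E; enqueue Q → queue [R, P, O, L, K, I, C, Q]
Visit R; enqueue M → queue [P, O, L, K, I, C, Q, M]
Visit P; enqueue A → queue [O, L, K, I, C, Q, M, A]
Visit O → queue [L, K, I, C, Q, M, A]
Visit L; enqueue G → queue [K, I, C, Q, M, A, G]
Visit K → queue [I, C, Q, M, A, G]
Visit I; enqueue J → queue [C, Q, M, A, G, J]
Visit C; enqueue N, B → queue [Q, M, A, G, J, N, B]
Visit Q → queue [M, A, G, J, N, B]
Visit M → queue [A, G, J, N, B]
Visit A → queue [G, J, N, B]
Visit G → queue [J, N, B]
Visit J → queue [N, B]
Visit N → queue [B]
Visit B → queue []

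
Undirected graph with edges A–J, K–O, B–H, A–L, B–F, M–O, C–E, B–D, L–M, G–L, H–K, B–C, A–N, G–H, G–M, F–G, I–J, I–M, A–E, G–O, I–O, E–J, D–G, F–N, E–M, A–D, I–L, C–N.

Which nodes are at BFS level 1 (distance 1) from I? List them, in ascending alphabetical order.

Level 0: I
Level 1: J, L, M, O
Level 2: A, E, G, K
Level 3: C, D, F, H, N
Level 4: B

J, L, M, O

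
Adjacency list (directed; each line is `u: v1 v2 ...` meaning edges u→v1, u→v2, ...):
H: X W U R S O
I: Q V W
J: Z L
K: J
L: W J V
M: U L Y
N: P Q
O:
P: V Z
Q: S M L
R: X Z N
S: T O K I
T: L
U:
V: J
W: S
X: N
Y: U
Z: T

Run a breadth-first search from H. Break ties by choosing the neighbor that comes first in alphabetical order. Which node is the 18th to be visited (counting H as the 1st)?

M

Visit H; enqueue O, R, S, U, W, X → queue [O, R, S, U, W, X]
Visit O → queue [R, S, U, W, X]
Visit R; enqueue N, Z → queue [S, U, W, X, N, Z]
Visit S; enqueue I, K, T → queue [U, W, X, N, Z, I, K, T]
Visit U → queue [W, X, N, Z, I, K, T]
Visit W → queue [X, N, Z, I, K, T]
Visit X → queue [N, Z, I, K, T]
Visit N; enqueue P, Q → queue [Z, I, K, T, P, Q]
Visit Z → queue [I, K, T, P, Q]
Visit I; enqueue V → queue [K, T, P, Q, V]
Visit K; enqueue J → queue [T, P, Q, V, J]
Visit T; enqueue L → queue [P, Q, V, J, L]
Visit P → queue [Q, V, J, L]
Visit Q; enqueue M → queue [V, J, L, M]
Visit V → queue [J, L, M]
Visit J → queue [L, M]
Visit L → queue [M]
Visit M; enqueue Y → queue [Y]
Visit Y → queue []

Visit order: H, O, R, S, U, W, X, N, Z, I, K, T, P, Q, V, J, L, M, Y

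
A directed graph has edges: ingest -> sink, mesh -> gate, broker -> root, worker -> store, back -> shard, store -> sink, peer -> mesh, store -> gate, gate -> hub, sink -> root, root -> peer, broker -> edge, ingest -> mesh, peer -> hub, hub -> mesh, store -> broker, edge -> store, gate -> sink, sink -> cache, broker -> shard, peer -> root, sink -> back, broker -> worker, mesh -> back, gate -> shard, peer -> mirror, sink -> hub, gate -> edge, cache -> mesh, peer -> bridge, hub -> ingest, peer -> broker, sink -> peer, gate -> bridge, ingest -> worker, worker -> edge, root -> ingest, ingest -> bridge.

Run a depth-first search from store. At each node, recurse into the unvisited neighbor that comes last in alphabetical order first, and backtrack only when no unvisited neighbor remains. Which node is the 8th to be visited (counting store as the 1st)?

Visit store
store → sink
sink → root
root → peer
peer → mirror
peer → mesh
mesh → gate
gate → shard
gate → hub
hub → ingest
ingest → worker
worker → edge
ingest → bridge
mesh → back
peer → broker
sink → cache

Visit order: store, sink, root, peer, mirror, mesh, gate, shard, hub, ingest, worker, edge, bridge, back, broker, cache

shard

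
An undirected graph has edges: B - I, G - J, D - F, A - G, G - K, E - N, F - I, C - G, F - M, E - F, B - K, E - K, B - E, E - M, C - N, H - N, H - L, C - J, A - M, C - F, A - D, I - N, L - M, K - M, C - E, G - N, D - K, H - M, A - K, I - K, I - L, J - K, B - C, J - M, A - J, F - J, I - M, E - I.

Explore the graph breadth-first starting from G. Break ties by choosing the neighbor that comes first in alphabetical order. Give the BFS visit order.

Visit G; enqueue A, C, J, K, N → queue [A, C, J, K, N]
Visit A; enqueue D, M → queue [C, J, K, N, D, M]
Visit C; enqueue B, E, F → queue [J, K, N, D, M, B, E, F]
Visit J → queue [K, N, D, M, B, E, F]
Visit K; enqueue I → queue [N, D, M, B, E, F, I]
Visit N; enqueue H → queue [D, M, B, E, F, I, H]
Visit D → queue [M, B, E, F, I, H]
Visit M; enqueue L → queue [B, E, F, I, H, L]
Visit B → queue [E, F, I, H, L]
Visit E → queue [F, I, H, L]
Visit F → queue [I, H, L]
Visit I → queue [H, L]
Visit H → queue [L]
Visit L → queue []

G A C J K N D M B E F I H L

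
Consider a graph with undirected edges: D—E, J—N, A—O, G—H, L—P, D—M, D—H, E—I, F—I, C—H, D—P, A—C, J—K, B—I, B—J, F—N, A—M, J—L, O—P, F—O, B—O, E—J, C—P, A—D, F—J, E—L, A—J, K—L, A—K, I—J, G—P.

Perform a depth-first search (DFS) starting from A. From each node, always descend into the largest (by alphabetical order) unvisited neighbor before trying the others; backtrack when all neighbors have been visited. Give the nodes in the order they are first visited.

Visit A
A → O
O → P
P → L
L → K
K → J
J → N
N → F
F → I
I → E
E → D
D → M
D → H
H → G
H → C
I → B

A -> O -> P -> L -> K -> J -> N -> F -> I -> E -> D -> M -> H -> G -> C -> B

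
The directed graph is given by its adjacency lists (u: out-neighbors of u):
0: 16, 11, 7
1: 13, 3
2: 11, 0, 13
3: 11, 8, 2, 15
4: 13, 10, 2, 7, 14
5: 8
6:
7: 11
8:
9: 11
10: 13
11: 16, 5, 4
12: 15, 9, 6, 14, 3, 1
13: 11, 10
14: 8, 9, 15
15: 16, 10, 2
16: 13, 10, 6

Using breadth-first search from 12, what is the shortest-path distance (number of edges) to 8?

2

Level 0: 12
Level 1: 1, 3, 6, 9, 14, 15
Level 2: 2, 8, 10, 11, 13, 16
Level 3: 0, 4, 5
Level 4: 7
8 first appears at level 2.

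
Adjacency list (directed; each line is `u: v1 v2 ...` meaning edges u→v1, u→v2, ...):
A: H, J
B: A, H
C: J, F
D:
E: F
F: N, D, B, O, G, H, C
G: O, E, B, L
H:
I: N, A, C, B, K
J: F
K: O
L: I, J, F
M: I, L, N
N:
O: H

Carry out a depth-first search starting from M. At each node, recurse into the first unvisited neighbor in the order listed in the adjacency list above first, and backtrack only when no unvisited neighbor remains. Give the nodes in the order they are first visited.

Visit M
M → I
I → N
I → A
A → H
A → J
J → F
F → D
F → B
F → O
F → G
G → E
G → L
F → C
I → K

M I N A H J F D B O G E L C K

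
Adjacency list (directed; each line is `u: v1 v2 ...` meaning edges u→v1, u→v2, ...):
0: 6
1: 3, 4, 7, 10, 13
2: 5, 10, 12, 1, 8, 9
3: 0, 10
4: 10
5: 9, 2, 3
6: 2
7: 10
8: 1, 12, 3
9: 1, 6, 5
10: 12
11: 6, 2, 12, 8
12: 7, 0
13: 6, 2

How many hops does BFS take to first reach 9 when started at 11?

Level 0: 11
Level 1: 2, 6, 8, 12
Level 2: 0, 1, 3, 5, 7, 9, 10
Level 3: 4, 13
9 first appears at level 2.

2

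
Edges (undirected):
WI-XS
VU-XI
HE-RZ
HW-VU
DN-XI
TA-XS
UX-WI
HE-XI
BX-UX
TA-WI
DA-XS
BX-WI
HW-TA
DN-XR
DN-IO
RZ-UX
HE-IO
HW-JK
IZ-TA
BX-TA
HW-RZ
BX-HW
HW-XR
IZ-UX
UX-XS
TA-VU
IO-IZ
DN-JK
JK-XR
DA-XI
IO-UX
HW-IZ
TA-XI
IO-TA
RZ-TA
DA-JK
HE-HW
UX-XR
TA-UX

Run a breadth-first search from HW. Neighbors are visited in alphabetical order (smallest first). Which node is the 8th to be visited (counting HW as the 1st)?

VU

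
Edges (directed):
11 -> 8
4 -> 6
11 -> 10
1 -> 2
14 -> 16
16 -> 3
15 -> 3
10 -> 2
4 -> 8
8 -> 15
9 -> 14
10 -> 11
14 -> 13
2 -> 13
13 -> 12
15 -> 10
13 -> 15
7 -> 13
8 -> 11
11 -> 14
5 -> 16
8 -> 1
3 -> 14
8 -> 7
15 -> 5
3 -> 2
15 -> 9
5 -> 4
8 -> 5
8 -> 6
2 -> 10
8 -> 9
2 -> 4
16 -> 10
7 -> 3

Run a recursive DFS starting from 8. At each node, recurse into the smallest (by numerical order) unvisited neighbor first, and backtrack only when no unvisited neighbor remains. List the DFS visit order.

Visit 8
8 → 1
1 → 2
2 → 4
4 → 6
2 → 10
10 → 11
11 → 14
14 → 13
13 → 12
13 → 15
15 → 3
15 → 5
5 → 16
15 → 9
8 → 7

8 1 2 4 6 10 11 14 13 12 15 3 5 16 9 7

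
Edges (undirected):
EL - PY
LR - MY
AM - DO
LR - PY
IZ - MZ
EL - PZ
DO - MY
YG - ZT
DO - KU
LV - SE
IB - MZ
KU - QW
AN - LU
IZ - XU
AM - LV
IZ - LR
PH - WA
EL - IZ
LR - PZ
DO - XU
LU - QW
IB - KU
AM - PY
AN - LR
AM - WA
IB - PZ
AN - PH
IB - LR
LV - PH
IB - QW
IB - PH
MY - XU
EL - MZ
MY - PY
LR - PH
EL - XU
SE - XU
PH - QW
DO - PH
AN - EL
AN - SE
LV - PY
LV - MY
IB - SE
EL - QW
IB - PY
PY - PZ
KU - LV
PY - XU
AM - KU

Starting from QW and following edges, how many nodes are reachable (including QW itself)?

19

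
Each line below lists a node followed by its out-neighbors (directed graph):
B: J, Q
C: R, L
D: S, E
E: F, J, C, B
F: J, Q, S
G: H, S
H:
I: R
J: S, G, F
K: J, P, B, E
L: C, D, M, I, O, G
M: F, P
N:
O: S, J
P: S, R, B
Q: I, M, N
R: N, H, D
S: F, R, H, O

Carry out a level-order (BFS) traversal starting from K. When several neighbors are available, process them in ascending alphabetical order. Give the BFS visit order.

K, B, E, J, P, Q, C, F, G, S, R, I, M, N, L, H, O, D

Visit K; enqueue B, E, J, P → queue [B, E, J, P]
Visit B; enqueue Q → queue [E, J, P, Q]
Visit E; enqueue C, F → queue [J, P, Q, C, F]
Visit J; enqueue G, S → queue [P, Q, C, F, G, S]
Visit P; enqueue R → queue [Q, C, F, G, S, R]
Visit Q; enqueue I, M, N → queue [C, F, G, S, R, I, M, N]
Visit C; enqueue L → queue [F, G, S, R, I, M, N, L]
Visit F → queue [G, S, R, I, M, N, L]
Visit G; enqueue H → queue [S, R, I, M, N, L, H]
Visit S; enqueue O → queue [R, I, M, N, L, H, O]
Visit R; enqueue D → queue [I, M, N, L, H, O, D]
Visit I → queue [M, N, L, H, O, D]
Visit M → queue [N, L, H, O, D]
Visit N → queue [L, H, O, D]
Visit L → queue [H, O, D]
Visit H → queue [O, D]
Visit O → queue [D]
Visit D → queue []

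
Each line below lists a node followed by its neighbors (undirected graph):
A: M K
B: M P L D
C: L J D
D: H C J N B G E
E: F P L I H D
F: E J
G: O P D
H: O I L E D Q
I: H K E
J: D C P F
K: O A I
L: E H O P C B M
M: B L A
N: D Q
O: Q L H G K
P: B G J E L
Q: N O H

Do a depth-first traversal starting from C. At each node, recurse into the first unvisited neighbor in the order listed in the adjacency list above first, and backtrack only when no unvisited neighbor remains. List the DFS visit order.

Visit C
C → L
L → E
E → F
F → J
J → D
D → H
H → O
O → Q
Q → N
O → G
G → P
P → B
B → M
M → A
A → K
K → I

C → L → E → F → J → D → H → O → Q → N → G → P → B → M → A → K → I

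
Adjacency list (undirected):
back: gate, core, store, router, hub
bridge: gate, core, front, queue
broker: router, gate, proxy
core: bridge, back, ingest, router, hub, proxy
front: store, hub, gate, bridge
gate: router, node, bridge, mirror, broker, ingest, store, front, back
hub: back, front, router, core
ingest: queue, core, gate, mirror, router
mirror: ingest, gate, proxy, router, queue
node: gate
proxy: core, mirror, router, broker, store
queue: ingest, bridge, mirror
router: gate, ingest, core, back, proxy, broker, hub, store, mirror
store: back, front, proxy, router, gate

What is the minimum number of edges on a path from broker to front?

2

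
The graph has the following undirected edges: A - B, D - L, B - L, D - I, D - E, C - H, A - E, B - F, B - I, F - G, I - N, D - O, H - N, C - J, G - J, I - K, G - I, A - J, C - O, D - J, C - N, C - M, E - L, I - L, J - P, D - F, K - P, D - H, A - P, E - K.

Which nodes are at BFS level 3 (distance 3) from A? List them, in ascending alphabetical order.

H, M, N, O

Level 0: A
Level 1: B, E, J, P
Level 2: C, D, F, G, I, K, L
Level 3: H, M, N, O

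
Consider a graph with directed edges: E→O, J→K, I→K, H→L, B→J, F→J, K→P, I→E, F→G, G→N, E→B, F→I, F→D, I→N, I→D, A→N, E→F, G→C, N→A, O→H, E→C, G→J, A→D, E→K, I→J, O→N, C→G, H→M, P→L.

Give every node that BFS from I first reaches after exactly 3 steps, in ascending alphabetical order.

G, H, L

Level 0: I
Level 1: D, E, J, K, N
Level 2: A, B, C, F, O, P
Level 3: G, H, L
Level 4: M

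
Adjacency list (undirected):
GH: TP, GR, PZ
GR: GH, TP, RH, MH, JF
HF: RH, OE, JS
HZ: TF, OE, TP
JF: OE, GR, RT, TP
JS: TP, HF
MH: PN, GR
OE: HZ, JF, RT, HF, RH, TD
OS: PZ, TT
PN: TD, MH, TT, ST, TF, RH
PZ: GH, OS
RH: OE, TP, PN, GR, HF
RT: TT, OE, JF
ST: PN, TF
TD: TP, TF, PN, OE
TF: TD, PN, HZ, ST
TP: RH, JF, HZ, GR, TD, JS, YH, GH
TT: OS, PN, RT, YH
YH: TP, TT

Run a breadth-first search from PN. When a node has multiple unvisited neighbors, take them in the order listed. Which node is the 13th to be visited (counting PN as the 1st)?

YH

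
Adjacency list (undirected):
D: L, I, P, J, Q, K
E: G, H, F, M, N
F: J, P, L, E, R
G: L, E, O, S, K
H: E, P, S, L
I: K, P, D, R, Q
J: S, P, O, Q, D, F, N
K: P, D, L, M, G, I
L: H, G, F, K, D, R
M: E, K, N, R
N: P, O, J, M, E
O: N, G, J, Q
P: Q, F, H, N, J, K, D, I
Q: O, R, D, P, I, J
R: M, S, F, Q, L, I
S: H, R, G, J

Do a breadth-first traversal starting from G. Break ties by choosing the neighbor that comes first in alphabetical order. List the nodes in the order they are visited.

Visit G; enqueue E, K, L, O, S → queue [E, K, L, O, S]
Visit E; enqueue F, H, M, N → queue [K, L, O, S, F, H, M, N]
Visit K; enqueue D, I, P → queue [L, O, S, F, H, M, N, D, I, P]
Visit L; enqueue R → queue [O, S, F, H, M, N, D, I, P, R]
Visit O; enqueue J, Q → queue [S, F, H, M, N, D, I, P, R, J, Q]
Visit S → queue [F, H, M, N, D, I, P, R, J, Q]
Visit F → queue [H, M, N, D, I, P, R, J, Q]
Visit H → queue [M, N, D, I, P, R, J, Q]
Visit M → queue [N, D, I, P, R, J, Q]
Visit N → queue [D, I, P, R, J, Q]
Visit D → queue [I, P, R, J, Q]
Visit I → queue [P, R, J, Q]
Visit P → queue [R, J, Q]
Visit R → queue [J, Q]
Visit J → queue [Q]
Visit Q → queue []

G -> E -> K -> L -> O -> S -> F -> H -> M -> N -> D -> I -> P -> R -> J -> Q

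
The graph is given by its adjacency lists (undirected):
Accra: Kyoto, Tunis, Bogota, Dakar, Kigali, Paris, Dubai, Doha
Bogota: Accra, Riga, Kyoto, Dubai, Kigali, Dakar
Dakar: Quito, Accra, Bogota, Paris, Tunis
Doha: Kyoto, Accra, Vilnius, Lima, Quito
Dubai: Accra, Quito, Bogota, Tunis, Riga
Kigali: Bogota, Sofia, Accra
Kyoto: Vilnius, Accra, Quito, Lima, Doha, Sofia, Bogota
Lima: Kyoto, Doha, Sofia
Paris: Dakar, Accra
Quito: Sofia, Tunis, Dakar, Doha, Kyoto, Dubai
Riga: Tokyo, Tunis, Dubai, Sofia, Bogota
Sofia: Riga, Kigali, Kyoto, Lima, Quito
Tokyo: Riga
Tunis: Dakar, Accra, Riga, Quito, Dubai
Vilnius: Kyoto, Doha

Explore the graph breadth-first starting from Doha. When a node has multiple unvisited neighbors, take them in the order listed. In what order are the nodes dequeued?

Doha → Kyoto → Accra → Vilnius → Lima → Quito → Sofia → Bogota → Tunis → Dakar → Kigali → Paris → Dubai → Riga → Tokyo

Visit Doha; enqueue Kyoto, Accra, Vilnius, Lima, Quito → queue [Kyoto, Accra, Vilnius, Lima, Quito]
Visit Kyoto; enqueue Sofia, Bogota → queue [Accra, Vilnius, Lima, Quito, Sofia, Bogota]
Visit Accra; enqueue Tunis, Dakar, Kigali, Paris, Dubai → queue [Vilnius, Lima, Quito, Sofia, Bogota, Tunis, Dakar, Kigali, Paris, Dubai]
Visit Vilnius → queue [Lima, Quito, Sofia, Bogota, Tunis, Dakar, Kigali, Paris, Dubai]
Visit Lima → queue [Quito, Sofia, Bogota, Tunis, Dakar, Kigali, Paris, Dubai]
Visit Quito → queue [Sofia, Bogota, Tunis, Dakar, Kigali, Paris, Dubai]
Visit Sofia; enqueue Riga → queue [Bogota, Tunis, Dakar, Kigali, Paris, Dubai, Riga]
Visit Bogota → queue [Tunis, Dakar, Kigali, Paris, Dubai, Riga]
Visit Tunis → queue [Dakar, Kigali, Paris, Dubai, Riga]
Visit Dakar → queue [Kigali, Paris, Dubai, Riga]
Visit Kigali → queue [Paris, Dubai, Riga]
Visit Paris → queue [Dubai, Riga]
Visit Dubai → queue [Riga]
Visit Riga; enqueue Tokyo → queue [Tokyo]
Visit Tokyo → queue []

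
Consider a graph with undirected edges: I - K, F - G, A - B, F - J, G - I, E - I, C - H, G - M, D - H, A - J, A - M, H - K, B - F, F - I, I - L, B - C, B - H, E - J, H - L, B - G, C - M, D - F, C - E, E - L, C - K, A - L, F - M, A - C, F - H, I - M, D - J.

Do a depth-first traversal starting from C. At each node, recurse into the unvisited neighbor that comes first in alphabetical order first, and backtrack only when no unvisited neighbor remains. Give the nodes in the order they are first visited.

Visit C
C → A
A → B
B → F
F → D
D → H
H → K
K → I
I → E
E → J
E → L
I → G
G → M

C -> A -> B -> F -> D -> H -> K -> I -> E -> J -> L -> G -> M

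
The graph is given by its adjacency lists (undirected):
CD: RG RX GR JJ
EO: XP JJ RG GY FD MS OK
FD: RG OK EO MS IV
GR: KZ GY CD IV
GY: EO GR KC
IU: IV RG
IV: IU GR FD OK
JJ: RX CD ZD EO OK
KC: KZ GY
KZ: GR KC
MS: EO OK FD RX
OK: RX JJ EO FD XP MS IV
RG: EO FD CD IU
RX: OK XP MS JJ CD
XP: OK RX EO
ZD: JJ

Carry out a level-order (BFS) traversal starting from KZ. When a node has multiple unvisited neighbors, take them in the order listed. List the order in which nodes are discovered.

Visit KZ; enqueue GR, KC → queue [GR, KC]
Visit GR; enqueue GY, CD, IV → queue [KC, GY, CD, IV]
Visit KC → queue [GY, CD, IV]
Visit GY; enqueue EO → queue [CD, IV, EO]
Visit CD; enqueue RG, RX, JJ → queue [IV, EO, RG, RX, JJ]
Visit IV; enqueue IU, FD, OK → queue [EO, RG, RX, JJ, IU, FD, OK]
Visit EO; enqueue XP, MS → queue [RG, RX, JJ, IU, FD, OK, XP, MS]
Visit RG → queue [RX, JJ, IU, FD, OK, XP, MS]
Visit RX → queue [JJ, IU, FD, OK, XP, MS]
Visit JJ; enqueue ZD → queue [IU, FD, OK, XP, MS, ZD]
Visit IU → queue [FD, OK, XP, MS, ZD]
Visit FD → queue [OK, XP, MS, ZD]
Visit OK → queue [XP, MS, ZD]
Visit XP → queue [MS, ZD]
Visit MS → queue [ZD]
Visit ZD → queue []

KZ → GR → KC → GY → CD → IV → EO → RG → RX → JJ → IU → FD → OK → XP → MS → ZD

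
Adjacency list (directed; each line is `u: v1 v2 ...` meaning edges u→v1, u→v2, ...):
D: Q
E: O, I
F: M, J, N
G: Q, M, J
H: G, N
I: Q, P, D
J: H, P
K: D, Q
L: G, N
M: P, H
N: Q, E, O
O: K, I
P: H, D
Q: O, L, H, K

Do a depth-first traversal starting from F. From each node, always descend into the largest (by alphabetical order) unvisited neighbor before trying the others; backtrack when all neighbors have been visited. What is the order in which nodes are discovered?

F N Q O K D I P H G M J L E

Visit F
F → N
N → Q
Q → O
O → K
K → D
O → I
I → P
P → H
H → G
G → M
G → J
Q → L
N → E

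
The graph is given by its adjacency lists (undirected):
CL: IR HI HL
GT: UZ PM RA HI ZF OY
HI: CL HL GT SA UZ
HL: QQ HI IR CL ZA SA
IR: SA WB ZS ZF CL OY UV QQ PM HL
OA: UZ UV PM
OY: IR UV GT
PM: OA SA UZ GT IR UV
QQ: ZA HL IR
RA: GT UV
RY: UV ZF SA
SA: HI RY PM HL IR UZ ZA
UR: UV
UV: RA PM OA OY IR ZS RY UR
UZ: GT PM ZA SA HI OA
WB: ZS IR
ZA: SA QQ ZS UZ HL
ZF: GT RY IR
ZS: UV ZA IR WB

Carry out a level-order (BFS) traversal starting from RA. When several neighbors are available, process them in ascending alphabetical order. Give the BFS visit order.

Visit RA; enqueue GT, UV → queue [GT, UV]
Visit GT; enqueue HI, OY, PM, UZ, ZF → queue [UV, HI, OY, PM, UZ, ZF]
Visit UV; enqueue IR, OA, RY, UR, ZS → queue [HI, OY, PM, UZ, ZF, IR, OA, RY, UR, ZS]
Visit HI; enqueue CL, HL, SA → queue [OY, PM, UZ, ZF, IR, OA, RY, UR, ZS, CL, HL, SA]
Visit OY → queue [PM, UZ, ZF, IR, OA, RY, UR, ZS, CL, HL, SA]
Visit PM → queue [UZ, ZF, IR, OA, RY, UR, ZS, CL, HL, SA]
Visit UZ; enqueue ZA → queue [ZF, IR, OA, RY, UR, ZS, CL, HL, SA, ZA]
Visit ZF → queue [IR, OA, RY, UR, ZS, CL, HL, SA, ZA]
Visit IR; enqueue QQ, WB → queue [OA, RY, UR, ZS, CL, HL, SA, ZA, QQ, WB]
Visit OA → queue [RY, UR, ZS, CL, HL, SA, ZA, QQ, WB]
Visit RY → queue [UR, ZS, CL, HL, SA, ZA, QQ, WB]
Visit UR → queue [ZS, CL, HL, SA, ZA, QQ, WB]
Visit ZS → queue [CL, HL, SA, ZA, QQ, WB]
Visit CL → queue [HL, SA, ZA, QQ, WB]
Visit HL → queue [SA, ZA, QQ, WB]
Visit SA → queue [ZA, QQ, WB]
Visit ZA → queue [QQ, WB]
Visit QQ → queue [WB]
Visit WB → queue []

RA, GT, UV, HI, OY, PM, UZ, ZF, IR, OA, RY, UR, ZS, CL, HL, SA, ZA, QQ, WB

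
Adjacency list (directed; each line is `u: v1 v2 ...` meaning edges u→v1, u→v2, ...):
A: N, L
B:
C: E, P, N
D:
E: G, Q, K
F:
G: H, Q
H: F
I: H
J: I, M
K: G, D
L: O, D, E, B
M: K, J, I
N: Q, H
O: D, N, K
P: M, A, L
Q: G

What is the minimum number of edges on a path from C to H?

2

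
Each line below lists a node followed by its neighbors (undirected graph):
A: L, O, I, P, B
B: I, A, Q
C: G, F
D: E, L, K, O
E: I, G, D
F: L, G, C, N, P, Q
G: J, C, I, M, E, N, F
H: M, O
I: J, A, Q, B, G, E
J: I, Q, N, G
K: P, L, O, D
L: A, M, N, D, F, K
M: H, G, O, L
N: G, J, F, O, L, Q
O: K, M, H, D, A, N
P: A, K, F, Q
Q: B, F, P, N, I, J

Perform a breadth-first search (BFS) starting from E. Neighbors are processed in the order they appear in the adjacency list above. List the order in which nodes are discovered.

E → I → G → D → J → A → Q → B → C → M → N → F → L → K → O → P → H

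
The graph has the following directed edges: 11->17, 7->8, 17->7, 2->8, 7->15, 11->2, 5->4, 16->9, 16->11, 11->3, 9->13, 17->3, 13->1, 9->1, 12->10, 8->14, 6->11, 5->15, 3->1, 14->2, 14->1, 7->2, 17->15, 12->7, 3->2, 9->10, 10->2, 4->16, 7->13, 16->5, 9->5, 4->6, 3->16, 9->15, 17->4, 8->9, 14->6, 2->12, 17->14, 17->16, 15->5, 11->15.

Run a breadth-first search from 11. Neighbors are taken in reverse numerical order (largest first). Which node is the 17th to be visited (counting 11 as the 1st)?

Visit 11; enqueue 17, 15, 3, 2 → queue [17, 15, 3, 2]
Visit 17; enqueue 16, 14, 7, 4 → queue [15, 3, 2, 16, 14, 7, 4]
Visit 15; enqueue 5 → queue [3, 2, 16, 14, 7, 4, 5]
Visit 3; enqueue 1 → queue [2, 16, 14, 7, 4, 5, 1]
Visit 2; enqueue 12, 8 → queue [16, 14, 7, 4, 5, 1, 12, 8]
Visit 16; enqueue 9 → queue [14, 7, 4, 5, 1, 12, 8, 9]
Visit 14; enqueue 6 → queue [7, 4, 5, 1, 12, 8, 9, 6]
Visit 7; enqueue 13 → queue [4, 5, 1, 12, 8, 9, 6, 13]
Visit 4 → queue [5, 1, 12, 8, 9, 6, 13]
Visit 5 → queue [1, 12, 8, 9, 6, 13]
Visit 1 → queue [12, 8, 9, 6, 13]
Visit 12; enqueue 10 → queue [8, 9, 6, 13, 10]
Visit 8 → queue [9, 6, 13, 10]
Visit 9 → queue [6, 13, 10]
Visit 6 → queue [13, 10]
Visit 13 → queue [10]
Visit 10 → queue []

Visit order: 11, 17, 15, 3, 2, 16, 14, 7, 4, 5, 1, 12, 8, 9, 6, 13, 10

10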